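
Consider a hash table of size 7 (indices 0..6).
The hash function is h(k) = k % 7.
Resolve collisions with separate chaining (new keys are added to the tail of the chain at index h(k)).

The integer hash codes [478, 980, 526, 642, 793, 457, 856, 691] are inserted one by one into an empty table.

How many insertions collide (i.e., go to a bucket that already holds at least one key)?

478 → bucket 2
980 → bucket 0
526 → bucket 1
642 → bucket 5
793 → bucket 2 (collision)
457 → bucket 2 (collision)
856 → bucket 2 (collision)
691 → bucket 5 (collision)
Final buckets:
0: 980
1: 526
2: 478 -> 793 -> 457 -> 856
3: —
4: —
5: 642 -> 691
6: —

4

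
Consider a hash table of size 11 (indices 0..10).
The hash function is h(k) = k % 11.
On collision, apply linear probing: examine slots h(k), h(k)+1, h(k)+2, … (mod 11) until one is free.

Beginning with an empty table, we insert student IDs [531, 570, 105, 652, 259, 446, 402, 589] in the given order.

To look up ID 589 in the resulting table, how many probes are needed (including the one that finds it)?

6

531 hashes to 3; slot 3 is free -> place at 3.
570 hashes to 9; slot 9 is free -> place at 9.
105 hashes to 6; slot 6 is free -> place at 6.
652 hashes to 3; 3 taken -> place at 4.
259 hashes to 6; 6 taken -> place at 7.
446 hashes to 6; 6,7 taken -> place at 8.
402 hashes to 6; 6,7,8,9 taken -> place at 10.
589 hashes to 6; 6,7,8,9,10 taken -> place at 0.
Table: [589, ., ., 531, 652, ., 105, 259, 446, 570, 402]
Lookup 589: h=6, probe 6,7,8,9,10,0 → found at 0.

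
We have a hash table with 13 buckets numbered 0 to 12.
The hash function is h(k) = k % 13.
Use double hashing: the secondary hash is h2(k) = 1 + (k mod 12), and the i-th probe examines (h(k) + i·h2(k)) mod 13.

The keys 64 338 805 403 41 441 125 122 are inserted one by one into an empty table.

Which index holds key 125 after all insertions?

7

64: h=12 → slot 12
338: h=0 → slot 0
805: h=12, h2=2, probe 12,1 → slot 1
403: h=0, h2=8, probe 0,8 → slot 8
41: h=2 → slot 2
441: h=12, h2=10, probe 12,9 → slot 9
125: h=8, h2=6, probe 8,1,7 → slot 7
122: h=5 → slot 5
Table: [338, 805, 41, —, —, 122, —, 125, 403, 441, —, —, 64]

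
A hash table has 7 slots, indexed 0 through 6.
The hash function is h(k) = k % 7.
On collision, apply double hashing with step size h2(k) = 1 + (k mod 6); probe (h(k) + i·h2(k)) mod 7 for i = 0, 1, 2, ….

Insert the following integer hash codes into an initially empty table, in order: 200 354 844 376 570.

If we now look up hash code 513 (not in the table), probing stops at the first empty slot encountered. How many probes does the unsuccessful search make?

4

Insert 200: h=4, slot 4 empty → index 4.
Insert 354: h=4, h2=1, slot 4 occupied → index 5.
Insert 844: h=4, h2=5, slot 4 occupied → index 2.
Insert 376: h=5, h2=5, slot 5 occupied → index 3.
Insert 570: h=3, h2=1, slots 3,4,5 occupied → index 6.
Table: [_, _, 844, 376, 200, 354, 570]
Lookup 513: h=2, h2=4, probe 2,6,3,0 → slot 0 empty, not found.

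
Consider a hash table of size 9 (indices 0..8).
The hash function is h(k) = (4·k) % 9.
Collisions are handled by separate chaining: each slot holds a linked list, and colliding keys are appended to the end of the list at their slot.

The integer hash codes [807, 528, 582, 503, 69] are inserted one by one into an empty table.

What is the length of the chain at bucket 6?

4

Insert 807: h=6, bucket 6 empty -> new chain.
Insert 528: h=6, bucket 6 nonempty -> append to chain.
Insert 582: h=6, bucket 6 nonempty -> append to chain.
Insert 503: h=5, bucket 5 empty -> new chain.
Insert 69: h=6, bucket 6 nonempty -> append to chain.
Final buckets:
0: ∅
1: ∅
2: ∅
3: ∅
4: ∅
5: 503
6: 807 -> 528 -> 582 -> 69
7: ∅
8: ∅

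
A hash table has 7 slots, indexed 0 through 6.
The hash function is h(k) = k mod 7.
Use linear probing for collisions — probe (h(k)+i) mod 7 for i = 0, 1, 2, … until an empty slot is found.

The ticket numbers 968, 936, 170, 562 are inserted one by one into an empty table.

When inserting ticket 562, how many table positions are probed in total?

3

Insert 968: h=2, slot 2 empty -> index 2.
Insert 936: h=5, slot 5 empty -> index 5.
Insert 170: h=2, slot 2 occupied -> index 3.
Insert 562: h=2, slots 2,3 occupied -> index 4.
Table: [∅, ∅, 968, 170, 562, 936, ∅]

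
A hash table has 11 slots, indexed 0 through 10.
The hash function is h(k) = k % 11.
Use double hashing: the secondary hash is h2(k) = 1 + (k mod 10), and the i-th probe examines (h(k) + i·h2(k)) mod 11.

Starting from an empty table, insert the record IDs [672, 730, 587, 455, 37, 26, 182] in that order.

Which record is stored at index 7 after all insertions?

672 hashes to 1; slot 1 is free -> place at 1.
730 hashes to 4; slot 4 is free -> place at 4.
587 hashes to 4, h2=8; 4,1 taken -> place at 9.
455 hashes to 4, h2=6; 4 taken -> place at 10.
37 hashes to 4, h2=8; 4,1,9 taken -> place at 6.
26 hashes to 4, h2=7; 4 taken -> place at 0.
182 hashes to 6, h2=3; 6,9,1,4 taken -> place at 7.
Table: [26, 672, —, —, 730, —, 37, 182, —, 587, 455]

182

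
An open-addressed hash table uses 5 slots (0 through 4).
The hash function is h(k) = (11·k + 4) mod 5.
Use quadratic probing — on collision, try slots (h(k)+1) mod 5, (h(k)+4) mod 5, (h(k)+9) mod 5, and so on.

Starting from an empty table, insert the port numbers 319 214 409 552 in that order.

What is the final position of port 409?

Insert 319: h=3, slot 3 empty => index 3.
Insert 214: h=3, slot 3 occupied => index 4.
Insert 409: h=3, slots 3,4 occupied => index 2.
Insert 552: h=1, slot 1 empty => index 1.
Table: [-, 552, 409, 319, 214]

2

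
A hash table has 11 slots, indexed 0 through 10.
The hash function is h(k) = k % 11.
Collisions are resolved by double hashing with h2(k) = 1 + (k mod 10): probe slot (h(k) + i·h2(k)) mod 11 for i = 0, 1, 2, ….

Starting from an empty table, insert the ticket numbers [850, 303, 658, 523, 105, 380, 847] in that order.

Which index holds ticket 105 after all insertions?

850 hashes to 3; slot 3 is free => place at 3.
303 hashes to 6; slot 6 is free => place at 6.
658 hashes to 9; slot 9 is free => place at 9.
523 hashes to 6, h2=4; 6 taken => place at 10.
105 hashes to 6, h2=6; 6 taken => place at 1.
380 hashes to 6, h2=1; 6 taken => place at 7.
847 hashes to 0; slot 0 is free => place at 0.
Table: [847, 105, ∅, 850, ∅, ∅, 303, 380, ∅, 658, 523]

1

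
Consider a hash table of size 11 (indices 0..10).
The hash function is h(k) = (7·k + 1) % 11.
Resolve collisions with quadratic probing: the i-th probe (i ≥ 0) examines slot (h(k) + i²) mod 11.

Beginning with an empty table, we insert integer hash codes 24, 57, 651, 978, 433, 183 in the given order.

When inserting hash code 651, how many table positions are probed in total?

24 hashes to 4; slot 4 is free → place at 4.
57 hashes to 4; 4 taken → place at 5.
651 hashes to 4; 4,5 taken → place at 8.
978 hashes to 5; 5 taken → place at 6.
433 hashes to 7; slot 7 is free → place at 7.
183 hashes to 6; 6,7 taken → place at 10.
Table: [., ., ., ., 24, 57, 978, 433, 651, ., 183]

3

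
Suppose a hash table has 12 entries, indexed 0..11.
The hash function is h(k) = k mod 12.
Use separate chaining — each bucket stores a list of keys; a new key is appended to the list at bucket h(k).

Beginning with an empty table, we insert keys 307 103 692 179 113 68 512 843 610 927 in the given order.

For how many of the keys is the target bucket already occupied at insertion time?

307 -> bucket 7
103 -> bucket 7 (collision)
692 -> bucket 8
179 -> bucket 11
113 -> bucket 5
68 -> bucket 8 (collision)
512 -> bucket 8 (collision)
843 -> bucket 3
610 -> bucket 10
927 -> bucket 3 (collision)
Final buckets:
0: .
1: .
2: .
3: 843 -> 927
4: .
5: 113
6: .
7: 307 -> 103
8: 692 -> 68 -> 512
9: .
10: 610
11: 179

4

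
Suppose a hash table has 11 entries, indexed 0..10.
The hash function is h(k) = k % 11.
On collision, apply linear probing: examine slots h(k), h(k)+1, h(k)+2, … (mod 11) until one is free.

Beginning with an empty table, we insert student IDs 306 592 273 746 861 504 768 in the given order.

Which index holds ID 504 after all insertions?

306: h=9 → slot 9
592: h=9, probe 9,10 → slot 10
273: h=9, probe 9,10,0 → slot 0
746: h=9, probe 9,10,0,1 → slot 1
861: h=3 → slot 3
504: h=9, probe 9,10,0,1,2 → slot 2
768: h=9, probe 9,10,0,1,2,3,4 → slot 4
Table: [273, 746, 504, 861, 768, ∅, ∅, ∅, ∅, 306, 592]

2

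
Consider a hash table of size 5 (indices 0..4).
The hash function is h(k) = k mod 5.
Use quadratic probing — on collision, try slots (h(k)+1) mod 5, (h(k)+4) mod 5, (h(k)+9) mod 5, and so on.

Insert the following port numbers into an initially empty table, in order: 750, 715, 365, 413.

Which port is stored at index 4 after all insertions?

750 hashes to 0; slot 0 is free => place at 0.
715 hashes to 0; 0 taken => place at 1.
365 hashes to 0; 0,1 taken => place at 4.
413 hashes to 3; slot 3 is free => place at 3.
Table: [750, 715, ∅, 413, 365]

365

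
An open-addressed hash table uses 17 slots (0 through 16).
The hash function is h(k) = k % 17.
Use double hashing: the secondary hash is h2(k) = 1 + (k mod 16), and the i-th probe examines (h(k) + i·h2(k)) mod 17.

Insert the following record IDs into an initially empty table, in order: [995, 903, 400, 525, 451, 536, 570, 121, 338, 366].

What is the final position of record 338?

995: h=9 → slot 9
903: h=2 → slot 2
400: h=9, h2=1, probe 9,10 → slot 10
525: h=15 → slot 15
451: h=9, h2=4, probe 9,13 → slot 13
536: h=9, h2=9, probe 9,1 → slot 1
570: h=9, h2=11, probe 9,3 → slot 3
121: h=2, h2=10, probe 2,12 → slot 12
338: h=15, h2=3, probe 15,1,4 → slot 4
366: h=9, h2=15, probe 9,7 → slot 7
Table: [_, 536, 903, 570, 338, _, _, 366, _, 995, 400, _, 121, 451, _, 525, _]

4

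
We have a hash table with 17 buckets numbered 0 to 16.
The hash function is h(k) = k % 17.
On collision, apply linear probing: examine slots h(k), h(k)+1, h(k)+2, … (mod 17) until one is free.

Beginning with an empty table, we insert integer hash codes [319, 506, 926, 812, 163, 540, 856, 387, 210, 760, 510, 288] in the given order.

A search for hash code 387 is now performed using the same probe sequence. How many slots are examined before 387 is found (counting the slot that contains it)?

Insert 319: h=13, slot 13 empty => index 13.
Insert 506: h=13, slot 13 occupied => index 14.
Insert 926: h=8, slot 8 empty => index 8.
Insert 812: h=13, slots 13,14 occupied => index 15.
Insert 163: h=10, slot 10 empty => index 10.
Insert 540: h=13, slots 13,14,15 occupied => index 16.
Insert 856: h=6, slot 6 empty => index 6.
Insert 387: h=13, slots 13,14,15,16 occupied => index 0.
Insert 210: h=6, slot 6 occupied => index 7.
Insert 760: h=12, slot 12 empty => index 12.
Insert 510: h=0, slot 0 occupied => index 1.
Insert 288: h=16, slots 16,0,1 occupied => index 2.
Table: [387, 510, 288, —, —, —, 856, 210, 926, —, 163, —, 760, 319, 506, 812, 540]
Lookup 387: h=13, probe 13,14,15,16,0 → found at 0.

5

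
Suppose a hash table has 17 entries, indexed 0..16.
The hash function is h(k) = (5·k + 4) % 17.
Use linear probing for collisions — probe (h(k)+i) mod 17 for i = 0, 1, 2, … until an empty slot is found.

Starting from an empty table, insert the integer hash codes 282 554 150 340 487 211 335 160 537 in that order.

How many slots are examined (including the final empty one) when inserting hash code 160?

5

282 hashes to 3; slot 3 is free => place at 3.
554 hashes to 3; 3 taken => place at 4.
150 hashes to 6; slot 6 is free => place at 6.
340 hashes to 4; 4 taken => place at 5.
487 hashes to 8; slot 8 is free => place at 8.
211 hashes to 5; 5,6 taken => place at 7.
335 hashes to 13; slot 13 is free => place at 13.
160 hashes to 5; 5,6,7,8 taken => place at 9.
537 hashes to 3; 3,4,5,6,7,8,9 taken => place at 10.
Table: [—, —, —, 282, 554, 340, 150, 211, 487, 160, 537, —, —, 335, —, —, —]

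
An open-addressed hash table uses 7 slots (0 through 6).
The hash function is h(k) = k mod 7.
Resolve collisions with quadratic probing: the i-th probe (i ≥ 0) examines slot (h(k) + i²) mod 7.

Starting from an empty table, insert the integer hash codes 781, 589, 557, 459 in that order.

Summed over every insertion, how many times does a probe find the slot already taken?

4

Insert 781: h=4, slot 4 empty => index 4.
Insert 589: h=1, slot 1 empty => index 1.
Insert 557: h=4, slot 4 occupied => index 5.
Insert 459: h=4, slots 4,5,1 occupied => index 6.
Table: [—, 589, —, —, 781, 557, 459]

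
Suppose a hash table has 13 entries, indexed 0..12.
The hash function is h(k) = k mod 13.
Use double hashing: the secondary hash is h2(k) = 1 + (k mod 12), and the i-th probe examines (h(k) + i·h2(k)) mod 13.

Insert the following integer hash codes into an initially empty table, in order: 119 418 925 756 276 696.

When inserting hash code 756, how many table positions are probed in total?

2

119 hashes to 2; slot 2 is free -> place at 2.
418 hashes to 2, h2=11; 2 taken -> place at 0.
925 hashes to 2, h2=2; 2 taken -> place at 4.
756 hashes to 2, h2=1; 2 taken -> place at 3.
276 hashes to 3, h2=1; 3,4 taken -> place at 5.
696 hashes to 7; slot 7 is free -> place at 7.
Table: [418, —, 119, 756, 925, 276, —, 696, —, —, —, —, —]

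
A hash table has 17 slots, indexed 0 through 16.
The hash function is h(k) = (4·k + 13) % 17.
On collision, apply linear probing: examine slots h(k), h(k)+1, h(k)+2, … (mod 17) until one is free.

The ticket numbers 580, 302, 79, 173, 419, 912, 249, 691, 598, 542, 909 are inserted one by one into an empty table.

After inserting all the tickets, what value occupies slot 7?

419

580: h=4 -> slot 4
302: h=14 -> slot 14
79: h=6 -> slot 6
173: h=8 -> slot 8
419: h=6, probe 6,7 -> slot 7
912: h=6, probe 6,7,8,9 -> slot 9
249: h=6, probe 6,7,8,9,10 -> slot 10
691: h=6, probe 6,7,8,9,10,11 -> slot 11
598: h=8, probe 8,9,10,11,12 -> slot 12
542: h=5 -> slot 5
909: h=11, probe 11,12,13 -> slot 13
Table: [., ., ., ., 580, 542, 79, 419, 173, 912, 249, 691, 598, 909, 302, ., .]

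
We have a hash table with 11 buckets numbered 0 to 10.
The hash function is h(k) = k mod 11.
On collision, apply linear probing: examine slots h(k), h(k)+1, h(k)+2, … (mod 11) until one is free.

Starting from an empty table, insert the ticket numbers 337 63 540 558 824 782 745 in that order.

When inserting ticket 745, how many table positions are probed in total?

4

337: h=7 => slot 7
63: h=8 => slot 8
540: h=1 => slot 1
558: h=8, probe 8,9 => slot 9
824: h=10 => slot 10
782: h=1, probe 1,2 => slot 2
745: h=8, probe 8,9,10,0 => slot 0
Table: [745, 540, 782, _, _, _, _, 337, 63, 558, 824]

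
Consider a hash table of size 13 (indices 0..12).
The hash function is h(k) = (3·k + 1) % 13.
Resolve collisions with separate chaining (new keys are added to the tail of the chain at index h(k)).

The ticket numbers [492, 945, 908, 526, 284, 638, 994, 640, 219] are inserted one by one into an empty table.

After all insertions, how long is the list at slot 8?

492 → bucket 8
945 → bucket 2
908 → bucket 8 (collision)
526 → bucket 6
284 → bucket 8 (collision)
638 → bucket 4
994 → bucket 6 (collision)
640 → bucket 10
219 → bucket 8 (collision)
Final buckets:
0: ∅
1: ∅
2: 945
3: ∅
4: 638
5: ∅
6: 526 -> 994
7: ∅
8: 492 -> 908 -> 284 -> 219
9: ∅
10: 640
11: ∅
12: ∅

4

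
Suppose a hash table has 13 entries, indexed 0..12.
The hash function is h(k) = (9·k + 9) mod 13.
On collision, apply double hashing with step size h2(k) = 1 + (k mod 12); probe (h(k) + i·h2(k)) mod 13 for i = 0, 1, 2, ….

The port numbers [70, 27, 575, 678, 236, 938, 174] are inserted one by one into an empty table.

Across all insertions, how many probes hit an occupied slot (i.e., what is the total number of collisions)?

4

Insert 70: h=2, slot 2 empty → index 2.
Insert 27: h=5, slot 5 empty → index 5.
Insert 575: h=10, slot 10 empty → index 10.
Insert 678: h=1, slot 1 empty → index 1.
Insert 236: h=1, h2=9, slots 1,10 occupied → index 6.
Insert 938: h=1, h2=3, slot 1 occupied → index 4.
Insert 174: h=2, h2=7, slot 2 occupied → index 9.
Table: [—, 678, 70, —, 938, 27, 236, —, —, 174, 575, —, —]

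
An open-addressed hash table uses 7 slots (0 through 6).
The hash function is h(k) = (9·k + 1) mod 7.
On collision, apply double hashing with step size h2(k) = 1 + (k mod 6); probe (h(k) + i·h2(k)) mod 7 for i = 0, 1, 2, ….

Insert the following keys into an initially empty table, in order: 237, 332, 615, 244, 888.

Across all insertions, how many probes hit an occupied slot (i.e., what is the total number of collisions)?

4

237 hashes to 6; slot 6 is free => place at 6.
332 hashes to 0; slot 0 is free => place at 0.
615 hashes to 6, h2=4; 6 taken => place at 3.
244 hashes to 6, h2=5; 6 taken => place at 4.
888 hashes to 6, h2=1; 6,0 taken => place at 1.
Table: [332, 888, ∅, 615, 244, ∅, 237]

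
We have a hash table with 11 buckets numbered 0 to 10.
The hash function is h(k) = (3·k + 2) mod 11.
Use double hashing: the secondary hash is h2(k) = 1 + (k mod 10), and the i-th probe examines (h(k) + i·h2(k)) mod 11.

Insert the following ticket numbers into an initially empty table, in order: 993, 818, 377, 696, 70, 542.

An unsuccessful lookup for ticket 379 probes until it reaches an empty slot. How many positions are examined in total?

993: h=0 → slot 0
818: h=3 → slot 3
377: h=0, h2=8, probe 0,8 → slot 8
696: h=0, h2=7, probe 0,7 → slot 7
70: h=3, h2=1, probe 3,4 → slot 4
542: h=0, h2=3, probe 0,3,6 → slot 6
Table: [993, ., ., 818, 70, ., 542, 696, 377, ., .]
Lookup 379: h=6, h2=10, probe 6,5 → slot 5 empty, not found.

2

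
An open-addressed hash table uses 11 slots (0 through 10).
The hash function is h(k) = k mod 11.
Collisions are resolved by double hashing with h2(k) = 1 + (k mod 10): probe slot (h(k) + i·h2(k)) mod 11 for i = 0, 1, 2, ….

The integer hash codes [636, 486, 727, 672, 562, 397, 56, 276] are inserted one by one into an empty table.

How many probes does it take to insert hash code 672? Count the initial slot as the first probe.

2

636: h=9 → slot 9
486: h=2 → slot 2
727: h=1 → slot 1
672: h=1, h2=3, probe 1,4 → slot 4
562: h=1, h2=3, probe 1,4,7 → slot 7
397: h=1, h2=8, probe 1,9,6 → slot 6
56: h=1, h2=7, probe 1,8 → slot 8
276: h=1, h2=7, probe 1,8,4,0 → slot 0
Table: [276, 727, 486, ∅, 672, ∅, 397, 562, 56, 636, ∅]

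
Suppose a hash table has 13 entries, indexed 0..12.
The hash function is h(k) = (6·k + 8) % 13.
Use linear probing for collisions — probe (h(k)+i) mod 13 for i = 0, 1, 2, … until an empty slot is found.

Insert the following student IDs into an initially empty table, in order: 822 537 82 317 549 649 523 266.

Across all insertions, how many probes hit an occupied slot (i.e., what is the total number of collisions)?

5

Insert 822: h=0, slot 0 empty -> index 0.
Insert 537: h=6, slot 6 empty -> index 6.
Insert 82: h=6, slot 6 occupied -> index 7.
Insert 317: h=12, slot 12 empty -> index 12.
Insert 549: h=0, slot 0 occupied -> index 1.
Insert 649: h=2, slot 2 empty -> index 2.
Insert 523: h=0, slots 0,1,2 occupied -> index 3.
Insert 266: h=5, slot 5 empty -> index 5.
Table: [822, 549, 649, 523, —, 266, 537, 82, —, —, —, —, 317]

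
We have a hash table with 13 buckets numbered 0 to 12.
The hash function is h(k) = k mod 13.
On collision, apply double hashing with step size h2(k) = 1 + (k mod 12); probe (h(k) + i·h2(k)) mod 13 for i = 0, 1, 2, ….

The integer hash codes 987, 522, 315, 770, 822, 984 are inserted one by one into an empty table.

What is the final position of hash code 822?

10

987 hashes to 12; slot 12 is free → place at 12.
522 hashes to 2; slot 2 is free → place at 2.
315 hashes to 3; slot 3 is free → place at 3.
770 hashes to 3, h2=3; 3 taken → place at 6.
822 hashes to 3, h2=7; 3 taken → place at 10.
984 hashes to 9; slot 9 is free → place at 9.
Table: [-, -, 522, 315, -, -, 770, -, -, 984, 822, -, 987]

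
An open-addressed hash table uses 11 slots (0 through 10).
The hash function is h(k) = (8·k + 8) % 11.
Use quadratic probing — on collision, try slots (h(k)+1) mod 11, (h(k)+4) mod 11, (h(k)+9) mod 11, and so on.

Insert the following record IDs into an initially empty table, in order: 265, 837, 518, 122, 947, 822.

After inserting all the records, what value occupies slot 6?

Insert 265: h=5, slot 5 empty => index 5.
Insert 837: h=5, slot 5 occupied => index 6.
Insert 518: h=5, slots 5,6 occupied => index 9.
Insert 122: h=5, slots 5,6,9 occupied => index 3.
Insert 947: h=5, slots 5,6,9,3 occupied => index 10.
Insert 822: h=6, slot 6 occupied => index 7.
Table: [-, -, -, 122, -, 265, 837, 822, -, 518, 947]

837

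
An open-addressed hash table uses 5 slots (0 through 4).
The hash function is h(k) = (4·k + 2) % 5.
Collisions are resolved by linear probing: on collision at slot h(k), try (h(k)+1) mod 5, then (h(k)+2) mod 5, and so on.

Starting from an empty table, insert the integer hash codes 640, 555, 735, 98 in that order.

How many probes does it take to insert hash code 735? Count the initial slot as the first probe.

640 hashes to 2; slot 2 is free -> place at 2.
555 hashes to 2; 2 taken -> place at 3.
735 hashes to 2; 2,3 taken -> place at 4.
98 hashes to 4; 4 taken -> place at 0.
Table: [98, ., 640, 555, 735]

3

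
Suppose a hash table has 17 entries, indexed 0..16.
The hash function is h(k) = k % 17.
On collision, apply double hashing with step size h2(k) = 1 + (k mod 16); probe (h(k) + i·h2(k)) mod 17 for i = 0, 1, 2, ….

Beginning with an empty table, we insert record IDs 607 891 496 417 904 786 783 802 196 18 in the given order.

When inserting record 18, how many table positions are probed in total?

5

607: h=12 → slot 12
891: h=7 → slot 7
496: h=3 → slot 3
417: h=9 → slot 9
904: h=3, h2=9, probe 3,12,4 → slot 4
786: h=4, h2=3, probe 4,7,10 → slot 10
783: h=1 → slot 1
802: h=3, h2=3, probe 3,6 → slot 6
196: h=9, h2=5, probe 9,14 → slot 14
18: h=1, h2=3, probe 1,4,7,10,13 → slot 13
Table: [_, 783, _, 496, 904, _, 802, 891, _, 417, 786, _, 607, 18, 196, _, _]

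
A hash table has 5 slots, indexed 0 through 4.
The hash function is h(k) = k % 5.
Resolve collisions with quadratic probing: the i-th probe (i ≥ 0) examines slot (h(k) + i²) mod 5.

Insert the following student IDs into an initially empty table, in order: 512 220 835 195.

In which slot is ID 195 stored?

512: h=2 -> slot 2
220: h=0 -> slot 0
835: h=0, probe 0,1 -> slot 1
195: h=0, probe 0,1,4 -> slot 4
Table: [220, 835, 512, _, 195]

4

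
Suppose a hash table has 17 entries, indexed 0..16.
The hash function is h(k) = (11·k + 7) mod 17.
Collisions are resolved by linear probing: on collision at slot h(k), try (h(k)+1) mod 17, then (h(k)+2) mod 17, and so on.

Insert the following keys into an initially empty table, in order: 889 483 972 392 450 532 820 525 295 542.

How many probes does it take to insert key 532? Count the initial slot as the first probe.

889: h=11 -> slot 11
483: h=16 -> slot 16
972: h=6 -> slot 6
392: h=1 -> slot 1
450: h=10 -> slot 10
532: h=11, probe 11,12 -> slot 12
820: h=0 -> slot 0
525: h=2 -> slot 2
295: h=5 -> slot 5
542: h=2, probe 2,3 -> slot 3
Table: [820, 392, 525, 542, _, 295, 972, _, _, _, 450, 889, 532, _, _, _, 483]

2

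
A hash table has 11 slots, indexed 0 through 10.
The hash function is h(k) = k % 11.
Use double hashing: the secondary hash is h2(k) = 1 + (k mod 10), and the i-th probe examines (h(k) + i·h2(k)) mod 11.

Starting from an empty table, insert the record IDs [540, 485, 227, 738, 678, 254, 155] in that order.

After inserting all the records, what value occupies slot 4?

Insert 540: h=1, slot 1 empty => index 1.
Insert 485: h=1, h2=6, slot 1 occupied => index 7.
Insert 227: h=7, h2=8, slot 7 occupied => index 4.
Insert 738: h=1, h2=9, slot 1 occupied => index 10.
Insert 678: h=7, h2=9, slot 7 occupied => index 5.
Insert 254: h=1, h2=5, slot 1 occupied => index 6.
Insert 155: h=1, h2=6, slots 1,7 occupied => index 2.
Table: [—, 540, 155, —, 227, 678, 254, 485, —, —, 738]

227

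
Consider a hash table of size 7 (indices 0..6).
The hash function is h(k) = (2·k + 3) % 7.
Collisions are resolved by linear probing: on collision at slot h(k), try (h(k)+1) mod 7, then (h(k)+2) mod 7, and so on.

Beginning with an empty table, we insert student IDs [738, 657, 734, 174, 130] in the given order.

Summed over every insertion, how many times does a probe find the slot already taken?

6

738 hashes to 2; slot 2 is free -> place at 2.
657 hashes to 1; slot 1 is free -> place at 1.
734 hashes to 1; 1,2 taken -> place at 3.
174 hashes to 1; 1,2,3 taken -> place at 4.
130 hashes to 4; 4 taken -> place at 5.
Table: [∅, 657, 738, 734, 174, 130, ∅]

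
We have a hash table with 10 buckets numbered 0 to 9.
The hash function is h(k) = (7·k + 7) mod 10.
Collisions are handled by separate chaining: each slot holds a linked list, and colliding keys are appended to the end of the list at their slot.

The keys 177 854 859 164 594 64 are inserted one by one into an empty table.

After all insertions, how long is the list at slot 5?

177 → bucket 6
854 → bucket 5
859 → bucket 0
164 → bucket 5 (collision)
594 → bucket 5 (collision)
64 → bucket 5 (collision)
Final buckets:
0: 859
1: .
2: .
3: .
4: .
5: 854 -> 164 -> 594 -> 64
6: 177
7: .
8: .
9: .

4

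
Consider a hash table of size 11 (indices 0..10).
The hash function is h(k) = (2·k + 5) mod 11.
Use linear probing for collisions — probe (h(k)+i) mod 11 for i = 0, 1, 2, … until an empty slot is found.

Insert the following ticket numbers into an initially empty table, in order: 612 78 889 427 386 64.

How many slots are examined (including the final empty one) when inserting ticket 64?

612 hashes to 8; slot 8 is free -> place at 8.
78 hashes to 7; slot 7 is free -> place at 7.
889 hashes to 1; slot 1 is free -> place at 1.
427 hashes to 1; 1 taken -> place at 2.
386 hashes to 7; 7,8 taken -> place at 9.
64 hashes to 1; 1,2 taken -> place at 3.
Table: [., 889, 427, 64, ., ., ., 78, 612, 386, .]

3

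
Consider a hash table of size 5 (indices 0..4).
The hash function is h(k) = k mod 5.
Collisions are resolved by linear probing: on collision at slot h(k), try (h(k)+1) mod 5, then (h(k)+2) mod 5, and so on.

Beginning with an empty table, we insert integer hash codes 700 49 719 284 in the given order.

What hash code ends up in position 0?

700

700 hashes to 0; slot 0 is free -> place at 0.
49 hashes to 4; slot 4 is free -> place at 4.
719 hashes to 4; 4,0 taken -> place at 1.
284 hashes to 4; 4,0,1 taken -> place at 2.
Table: [700, 719, 284, _, 49]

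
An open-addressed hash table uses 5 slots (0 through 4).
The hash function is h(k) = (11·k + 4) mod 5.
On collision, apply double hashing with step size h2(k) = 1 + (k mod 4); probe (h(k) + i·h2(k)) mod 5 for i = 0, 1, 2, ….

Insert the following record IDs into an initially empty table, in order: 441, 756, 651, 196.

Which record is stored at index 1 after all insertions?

441: h=0 -> slot 0
756: h=0, h2=1, probe 0,1 -> slot 1
651: h=0, h2=4, probe 0,4 -> slot 4
196: h=0, h2=1, probe 0,1,2 -> slot 2
Table: [441, 756, 196, ∅, 651]

756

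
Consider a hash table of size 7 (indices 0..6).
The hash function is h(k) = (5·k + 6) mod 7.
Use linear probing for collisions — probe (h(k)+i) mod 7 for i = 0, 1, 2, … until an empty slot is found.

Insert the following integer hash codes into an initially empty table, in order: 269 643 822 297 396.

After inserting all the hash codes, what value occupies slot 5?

269: h=0 -> slot 0
643: h=1 -> slot 1
822: h=0, probe 0,1,2 -> slot 2
297: h=0, probe 0,1,2,3 -> slot 3
396: h=5 -> slot 5
Table: [269, 643, 822, 297, —, 396, —]

396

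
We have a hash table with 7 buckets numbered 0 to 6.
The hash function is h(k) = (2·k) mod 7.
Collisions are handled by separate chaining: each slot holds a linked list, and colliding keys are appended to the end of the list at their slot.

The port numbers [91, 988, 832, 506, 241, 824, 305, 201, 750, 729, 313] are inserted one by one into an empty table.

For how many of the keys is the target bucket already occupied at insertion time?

4

91 -> bucket 0
988 -> bucket 2
832 -> bucket 5
506 -> bucket 4
241 -> bucket 6
824 -> bucket 3
305 -> bucket 1
201 -> bucket 3 (collision)
750 -> bucket 2 (collision)
729 -> bucket 2 (collision)
313 -> bucket 3 (collision)
Final buckets:
0: 91
1: 305
2: 988 -> 750 -> 729
3: 824 -> 201 -> 313
4: 506
5: 832
6: 241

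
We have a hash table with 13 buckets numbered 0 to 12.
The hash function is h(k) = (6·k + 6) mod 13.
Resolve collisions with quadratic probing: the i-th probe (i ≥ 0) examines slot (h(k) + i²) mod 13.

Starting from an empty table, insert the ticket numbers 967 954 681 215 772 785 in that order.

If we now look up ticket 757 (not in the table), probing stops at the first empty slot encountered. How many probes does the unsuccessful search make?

967: h=10 -> slot 10
954: h=10, probe 10,11 -> slot 11
681: h=10, probe 10,11,1 -> slot 1
215: h=9 -> slot 9
772: h=10, probe 10,11,1,6 -> slot 6
785: h=10, probe 10,11,1,6,0 -> slot 0
Table: [785, 681, -, -, -, -, 772, -, -, 215, 967, 954, -]
Lookup 757: h=11, probe 11,12 → slot 12 empty, not found.

2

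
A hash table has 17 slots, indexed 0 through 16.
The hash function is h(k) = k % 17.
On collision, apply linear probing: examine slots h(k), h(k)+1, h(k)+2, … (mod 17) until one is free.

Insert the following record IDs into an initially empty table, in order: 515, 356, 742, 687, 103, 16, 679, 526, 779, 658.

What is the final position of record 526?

515: h=5 -> slot 5
356: h=16 -> slot 16
742: h=11 -> slot 11
687: h=7 -> slot 7
103: h=1 -> slot 1
16: h=16, probe 16,0 -> slot 0
679: h=16, probe 16,0,1,2 -> slot 2
526: h=16, probe 16,0,1,2,3 -> slot 3
779: h=14 -> slot 14
658: h=12 -> slot 12
Table: [16, 103, 679, 526, ∅, 515, ∅, 687, ∅, ∅, ∅, 742, 658, ∅, 779, ∅, 356]

3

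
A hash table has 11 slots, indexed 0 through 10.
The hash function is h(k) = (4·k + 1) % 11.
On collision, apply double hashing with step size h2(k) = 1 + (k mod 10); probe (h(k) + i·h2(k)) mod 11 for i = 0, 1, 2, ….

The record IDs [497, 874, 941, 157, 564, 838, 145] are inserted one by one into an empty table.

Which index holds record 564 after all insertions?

497 hashes to 9; slot 9 is free -> place at 9.
874 hashes to 10; slot 10 is free -> place at 10.
941 hashes to 3; slot 3 is free -> place at 3.
157 hashes to 2; slot 2 is free -> place at 2.
564 hashes to 2, h2=5; 2 taken -> place at 7.
838 hashes to 9, h2=9; 9,7 taken -> place at 5.
145 hashes to 9, h2=6; 9 taken -> place at 4.
Table: [_, _, 157, 941, 145, 838, _, 564, _, 497, 874]

7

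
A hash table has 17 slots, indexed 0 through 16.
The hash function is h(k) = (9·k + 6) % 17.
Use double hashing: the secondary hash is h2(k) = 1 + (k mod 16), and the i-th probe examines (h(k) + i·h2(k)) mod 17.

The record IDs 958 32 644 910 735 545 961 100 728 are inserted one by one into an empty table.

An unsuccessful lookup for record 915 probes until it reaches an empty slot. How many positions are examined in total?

2

958 hashes to 9; slot 9 is free => place at 9.
32 hashes to 5; slot 5 is free => place at 5.
644 hashes to 5, h2=5; 5 taken => place at 10.
910 hashes to 2; slot 2 is free => place at 2.
735 hashes to 8; slot 8 is free => place at 8.
545 hashes to 15; slot 15 is free => place at 15.
961 hashes to 2, h2=2; 2 taken => place at 4.
100 hashes to 5, h2=5; 5,10,15 taken => place at 3.
728 hashes to 13; slot 13 is free => place at 13.
Table: [., ., 910, 100, 961, 32, ., ., 735, 958, 644, ., ., 728, ., 545, .]
Lookup 915: h=13, h2=4, probe 13,0 → slot 0 empty, not found.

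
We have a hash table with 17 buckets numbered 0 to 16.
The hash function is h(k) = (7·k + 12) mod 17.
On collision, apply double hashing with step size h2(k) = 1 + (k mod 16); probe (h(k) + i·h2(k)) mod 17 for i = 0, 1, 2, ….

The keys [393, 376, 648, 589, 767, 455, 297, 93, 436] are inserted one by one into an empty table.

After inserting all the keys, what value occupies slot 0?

393 hashes to 9; slot 9 is free → place at 9.
376 hashes to 9, h2=9; 9 taken → place at 1.
648 hashes to 9, h2=9; 9,1 taken → place at 10.
589 hashes to 4; slot 4 is free → place at 4.
767 hashes to 9, h2=16; 9 taken → place at 8.
455 hashes to 1, h2=8; 1,9 taken → place at 0.
297 hashes to 0, h2=10; 0,10 taken → place at 3.
93 hashes to 0, h2=14; 0 taken → place at 14.
436 hashes to 4, h2=5; 4,9,14 taken → place at 2.
Table: [455, 376, 436, 297, 589, ∅, ∅, ∅, 767, 393, 648, ∅, ∅, ∅, 93, ∅, ∅]

455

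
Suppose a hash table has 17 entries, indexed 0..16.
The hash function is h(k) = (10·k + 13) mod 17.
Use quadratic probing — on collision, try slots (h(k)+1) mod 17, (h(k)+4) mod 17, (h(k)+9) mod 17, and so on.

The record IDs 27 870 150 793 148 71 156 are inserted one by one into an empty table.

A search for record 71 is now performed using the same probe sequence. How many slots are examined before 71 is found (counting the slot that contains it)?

27 hashes to 11; slot 11 is free → place at 11.
870 hashes to 9; slot 9 is free → place at 9.
150 hashes to 0; slot 0 is free → place at 0.
793 hashes to 4; slot 4 is free → place at 4.
148 hashes to 14; slot 14 is free → place at 14.
71 hashes to 9; 9 taken → place at 10.
156 hashes to 9; 9,10 taken → place at 13.
Table: [150, ∅, ∅, ∅, 793, ∅, ∅, ∅, ∅, 870, 71, 27, ∅, 156, 148, ∅, ∅]
Lookup 71: h=9, probe 9,10 → found at 10.

2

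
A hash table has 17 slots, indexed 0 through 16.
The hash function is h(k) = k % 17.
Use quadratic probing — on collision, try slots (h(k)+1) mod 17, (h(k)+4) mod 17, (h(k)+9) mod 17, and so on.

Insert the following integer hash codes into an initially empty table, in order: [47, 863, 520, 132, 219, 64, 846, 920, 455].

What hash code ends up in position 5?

64

Insert 47: h=13, slot 13 empty => index 13.
Insert 863: h=13, slot 13 occupied => index 14.
Insert 520: h=10, slot 10 empty => index 10.
Insert 132: h=13, slots 13,14 occupied => index 0.
Insert 219: h=15, slot 15 empty => index 15.
Insert 64: h=13, slots 13,14,0 occupied => index 5.
Insert 846: h=13, slots 13,14,0,5 occupied => index 12.
Insert 920: h=2, slot 2 empty => index 2.
Insert 455: h=13, slots 13,14,0,5,12 occupied => index 4.
Table: [132, _, 920, _, 455, 64, _, _, _, _, 520, _, 846, 47, 863, 219, _]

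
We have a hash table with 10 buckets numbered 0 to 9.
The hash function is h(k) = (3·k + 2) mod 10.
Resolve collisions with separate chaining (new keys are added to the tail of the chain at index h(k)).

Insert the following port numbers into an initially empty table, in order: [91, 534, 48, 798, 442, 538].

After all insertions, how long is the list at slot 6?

3

Insert 91: h=5, bucket 5 empty -> new chain.
Insert 534: h=4, bucket 4 empty -> new chain.
Insert 48: h=6, bucket 6 empty -> new chain.
Insert 798: h=6, bucket 6 nonempty -> append to chain.
Insert 442: h=8, bucket 8 empty -> new chain.
Insert 538: h=6, bucket 6 nonempty -> append to chain.
Final buckets:
0: —
1: —
2: —
3: —
4: 534
5: 91
6: 48 -> 798 -> 538
7: —
8: 442
9: —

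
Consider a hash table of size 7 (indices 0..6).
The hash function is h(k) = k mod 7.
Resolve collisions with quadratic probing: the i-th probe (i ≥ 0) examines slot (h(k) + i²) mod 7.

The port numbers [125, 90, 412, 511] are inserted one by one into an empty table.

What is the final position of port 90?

0

125 hashes to 6; slot 6 is free → place at 6.
90 hashes to 6; 6 taken → place at 0.
412 hashes to 6; 6,0 taken → place at 3.
511 hashes to 0; 0 taken → place at 1.
Table: [90, 511, —, 412, —, —, 125]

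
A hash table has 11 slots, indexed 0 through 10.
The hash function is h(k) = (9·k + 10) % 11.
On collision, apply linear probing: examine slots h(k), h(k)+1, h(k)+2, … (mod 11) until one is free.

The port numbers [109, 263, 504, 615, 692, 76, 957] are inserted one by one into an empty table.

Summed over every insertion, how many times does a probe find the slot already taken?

109: h=1 -> slot 1
263: h=1, probe 1,2 -> slot 2
504: h=3 -> slot 3
615: h=1, probe 1,2,3,4 -> slot 4
692: h=1, probe 1,2,3,4,5 -> slot 5
76: h=1, probe 1,2,3,4,5,6 -> slot 6
957: h=10 -> slot 10
Table: [-, 109, 263, 504, 615, 692, 76, -, -, -, 957]

13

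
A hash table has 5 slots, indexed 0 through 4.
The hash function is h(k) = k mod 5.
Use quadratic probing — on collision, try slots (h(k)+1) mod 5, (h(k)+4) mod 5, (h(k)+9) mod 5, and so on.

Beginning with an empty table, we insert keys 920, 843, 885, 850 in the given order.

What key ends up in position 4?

920 hashes to 0; slot 0 is free -> place at 0.
843 hashes to 3; slot 3 is free -> place at 3.
885 hashes to 0; 0 taken -> place at 1.
850 hashes to 0; 0,1 taken -> place at 4.
Table: [920, 885, —, 843, 850]

850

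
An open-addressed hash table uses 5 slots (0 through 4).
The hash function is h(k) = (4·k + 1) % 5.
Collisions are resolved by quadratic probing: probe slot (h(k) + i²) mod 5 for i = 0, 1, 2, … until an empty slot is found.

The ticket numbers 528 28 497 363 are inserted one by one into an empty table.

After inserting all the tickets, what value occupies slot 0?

497

Insert 528: h=3, slot 3 empty → index 3.
Insert 28: h=3, slot 3 occupied → index 4.
Insert 497: h=4, slot 4 occupied → index 0.
Insert 363: h=3, slots 3,4 occupied → index 2.
Table: [497, ., 363, 528, 28]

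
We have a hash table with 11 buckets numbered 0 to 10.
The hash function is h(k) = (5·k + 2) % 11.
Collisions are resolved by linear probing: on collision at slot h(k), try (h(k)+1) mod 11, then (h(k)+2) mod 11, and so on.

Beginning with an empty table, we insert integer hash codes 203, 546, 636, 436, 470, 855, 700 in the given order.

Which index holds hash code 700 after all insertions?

7

203: h=5 => slot 5
546: h=4 => slot 4
636: h=3 => slot 3
436: h=4, probe 4,5,6 => slot 6
470: h=9 => slot 9
855: h=9, probe 9,10 => slot 10
700: h=4, probe 4,5,6,7 => slot 7
Table: [∅, ∅, ∅, 636, 546, 203, 436, 700, ∅, 470, 855]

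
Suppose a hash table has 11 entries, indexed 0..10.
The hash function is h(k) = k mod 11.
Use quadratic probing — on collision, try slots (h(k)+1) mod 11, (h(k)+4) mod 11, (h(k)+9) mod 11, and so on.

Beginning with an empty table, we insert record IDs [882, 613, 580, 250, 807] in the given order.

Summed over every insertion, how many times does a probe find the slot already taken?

3

882 hashes to 2; slot 2 is free → place at 2.
613 hashes to 8; slot 8 is free → place at 8.
580 hashes to 8; 8 taken → place at 9.
250 hashes to 8; 8,9 taken → place at 1.
807 hashes to 4; slot 4 is free → place at 4.
Table: [∅, 250, 882, ∅, 807, ∅, ∅, ∅, 613, 580, ∅]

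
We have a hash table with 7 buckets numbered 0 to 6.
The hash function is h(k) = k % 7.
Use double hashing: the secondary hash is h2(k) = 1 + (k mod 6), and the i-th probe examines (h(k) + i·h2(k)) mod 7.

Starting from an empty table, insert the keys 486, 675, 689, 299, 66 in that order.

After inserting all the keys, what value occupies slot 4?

486: h=3 -> slot 3
675: h=3, h2=4, probe 3,0 -> slot 0
689: h=3, h2=6, probe 3,2 -> slot 2
299: h=5 -> slot 5
66: h=3, h2=1, probe 3,4 -> slot 4
Table: [675, —, 689, 486, 66, 299, —]

66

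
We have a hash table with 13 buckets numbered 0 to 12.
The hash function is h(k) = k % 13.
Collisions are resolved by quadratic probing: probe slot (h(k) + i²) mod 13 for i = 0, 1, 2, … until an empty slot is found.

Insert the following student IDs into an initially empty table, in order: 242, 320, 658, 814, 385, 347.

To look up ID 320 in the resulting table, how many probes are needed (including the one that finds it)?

2

242: h=8 → slot 8
320: h=8, probe 8,9 → slot 9
658: h=8, probe 8,9,12 → slot 12
814: h=8, probe 8,9,12,4 → slot 4
385: h=8, probe 8,9,12,4,11 → slot 11
347: h=9, probe 9,10 → slot 10
Table: [∅, ∅, ∅, ∅, 814, ∅, ∅, ∅, 242, 320, 347, 385, 658]
Lookup 320: h=8, probe 8,9 → found at 9.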